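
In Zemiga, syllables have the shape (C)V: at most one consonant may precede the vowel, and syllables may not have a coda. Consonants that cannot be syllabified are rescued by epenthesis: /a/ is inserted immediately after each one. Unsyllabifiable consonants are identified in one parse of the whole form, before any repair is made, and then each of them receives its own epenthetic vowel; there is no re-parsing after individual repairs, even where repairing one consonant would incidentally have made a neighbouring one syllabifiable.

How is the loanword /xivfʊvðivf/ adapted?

The consonants /v/, /v/, /v/, /f/ cannot be parsed into a legal (C)V syllable (no codas are permitted; onsets are limited to one consonant).
Epenthesis after each stranded consonant: /v/ → /va/, /v/ → /va/, /v/ → /va/, /f/ → /fa/.

xivafʊvaðivafa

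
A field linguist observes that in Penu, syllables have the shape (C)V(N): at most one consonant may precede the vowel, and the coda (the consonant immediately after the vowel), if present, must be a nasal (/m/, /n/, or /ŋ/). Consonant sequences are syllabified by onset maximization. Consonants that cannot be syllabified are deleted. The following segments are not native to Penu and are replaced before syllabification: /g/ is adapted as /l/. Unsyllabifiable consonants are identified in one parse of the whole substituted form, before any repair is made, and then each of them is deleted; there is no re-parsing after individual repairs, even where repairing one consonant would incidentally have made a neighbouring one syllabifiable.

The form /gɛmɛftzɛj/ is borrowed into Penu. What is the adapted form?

Substitution: /g/ → /l/, giving /lɛmɛftzɛj/.
Under (C)V(N), the unsyllabifiable consonants are /f/, /t/, /j/ (only a nasal (/m/, /n/, or /ŋ/) is licensed in coda position; onsets are limited to one consonant).
Deletion applies to /f/, /t/, /j/.

lɛmɛzɛ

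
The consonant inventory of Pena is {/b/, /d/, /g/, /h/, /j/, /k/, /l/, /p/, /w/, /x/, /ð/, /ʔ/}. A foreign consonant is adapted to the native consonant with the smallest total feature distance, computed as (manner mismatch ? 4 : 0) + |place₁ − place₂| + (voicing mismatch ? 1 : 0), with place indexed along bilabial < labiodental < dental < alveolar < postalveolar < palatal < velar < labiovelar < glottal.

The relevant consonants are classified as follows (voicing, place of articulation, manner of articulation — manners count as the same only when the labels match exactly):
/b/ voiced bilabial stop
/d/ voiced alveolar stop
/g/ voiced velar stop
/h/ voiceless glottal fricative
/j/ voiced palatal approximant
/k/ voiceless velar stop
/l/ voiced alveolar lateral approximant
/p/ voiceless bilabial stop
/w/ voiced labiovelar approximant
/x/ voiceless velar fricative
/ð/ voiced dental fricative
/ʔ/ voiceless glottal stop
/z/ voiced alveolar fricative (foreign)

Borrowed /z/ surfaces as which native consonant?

ð

/ð/ is closest: same manner (fricative), place distance 1 (alveolar→dental), same voicing; total 1. Next closest is /d/ at distance 4.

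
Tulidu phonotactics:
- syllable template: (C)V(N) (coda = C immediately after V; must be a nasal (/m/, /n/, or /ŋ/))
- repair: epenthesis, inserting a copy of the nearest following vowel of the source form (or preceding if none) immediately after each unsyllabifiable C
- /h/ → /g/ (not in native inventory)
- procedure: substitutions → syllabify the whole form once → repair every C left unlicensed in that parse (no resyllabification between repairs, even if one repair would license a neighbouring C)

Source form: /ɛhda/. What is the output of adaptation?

Substitution: /h/ → /g/, giving /ɛgda/.
The consonants /g/ cannot be parsed into a legal (C)V(N) syllable (only a nasal (/m/, /n/, or /ŋ/) is licensed in coda position; onsets are limited to one consonant).
Epenthesis after each stranded consonant: /g/ → /ga/.

ɛgada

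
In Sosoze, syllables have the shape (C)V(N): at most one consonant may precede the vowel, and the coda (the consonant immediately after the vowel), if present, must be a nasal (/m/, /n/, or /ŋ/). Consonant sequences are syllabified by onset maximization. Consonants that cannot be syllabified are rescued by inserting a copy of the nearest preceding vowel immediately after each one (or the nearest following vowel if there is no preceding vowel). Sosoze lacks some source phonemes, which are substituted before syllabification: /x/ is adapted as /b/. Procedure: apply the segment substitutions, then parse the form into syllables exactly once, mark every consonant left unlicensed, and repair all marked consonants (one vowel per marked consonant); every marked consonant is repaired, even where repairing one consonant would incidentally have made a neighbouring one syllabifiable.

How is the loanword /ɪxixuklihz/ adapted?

Substitution: /x/ → /b/, giving /ɪbibuklihz/.
Under (C)V(N), the unsyllabifiable consonants are /k/, /h/, /z/ (only a nasal (/m/, /n/, or /ŋ/) is licensed in coda position; onsets are limited to one consonant).
Each unlicensed consonant becomes the onset of a new syllable: /k/ → /ku/, /h/ → /hi/, /z/ → /zi/.

ɪbibukulihizi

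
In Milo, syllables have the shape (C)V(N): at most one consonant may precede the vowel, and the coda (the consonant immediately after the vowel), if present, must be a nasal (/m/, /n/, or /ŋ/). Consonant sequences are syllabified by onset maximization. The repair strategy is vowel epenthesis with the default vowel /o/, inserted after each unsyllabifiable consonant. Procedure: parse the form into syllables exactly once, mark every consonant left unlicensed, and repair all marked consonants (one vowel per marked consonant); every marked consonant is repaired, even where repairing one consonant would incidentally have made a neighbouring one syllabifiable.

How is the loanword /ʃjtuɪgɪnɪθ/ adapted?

Under (C)V(N), the unsyllabifiable consonants are /ʃ/, /j/, /θ/ (only a nasal (/m/, /n/, or /ŋ/) is licensed in coda position; onsets are limited to one consonant).
Inserting the epenthetic vowel yields /ʃ/ → /ʃo/, /j/ → /jo/, /θ/ → /θo/.

ʃojotuɪgɪnɪθo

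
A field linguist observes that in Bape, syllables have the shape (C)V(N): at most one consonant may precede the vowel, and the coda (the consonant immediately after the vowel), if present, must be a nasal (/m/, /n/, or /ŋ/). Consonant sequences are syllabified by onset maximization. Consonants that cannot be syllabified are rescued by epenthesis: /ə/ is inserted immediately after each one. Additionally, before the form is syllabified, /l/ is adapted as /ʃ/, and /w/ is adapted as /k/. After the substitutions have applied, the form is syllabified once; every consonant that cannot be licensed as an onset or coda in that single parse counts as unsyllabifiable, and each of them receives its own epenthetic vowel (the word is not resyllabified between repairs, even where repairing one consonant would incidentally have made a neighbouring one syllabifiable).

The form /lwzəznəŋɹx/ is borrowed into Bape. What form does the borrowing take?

Substitution: /l/ → /ʃ/, /w/ → /k/, giving /ʃkzəznəŋɹx/.
Syllabifying with onset maximization leaves /ʃ/, /k/, /z/, /ɹ/, /x/ stranded (only a nasal (/m/, /n/, or /ŋ/) is licensed in coda position; onsets are limited to one consonant).
Epenthesis after each stranded consonant: /ʃ/ → /ʃə/, /k/ → /kə/, /z/ → /zə/, /ɹ/ → /ɹə/, /x/ → /xə/.

ʃəkəzəzənəŋɹəxə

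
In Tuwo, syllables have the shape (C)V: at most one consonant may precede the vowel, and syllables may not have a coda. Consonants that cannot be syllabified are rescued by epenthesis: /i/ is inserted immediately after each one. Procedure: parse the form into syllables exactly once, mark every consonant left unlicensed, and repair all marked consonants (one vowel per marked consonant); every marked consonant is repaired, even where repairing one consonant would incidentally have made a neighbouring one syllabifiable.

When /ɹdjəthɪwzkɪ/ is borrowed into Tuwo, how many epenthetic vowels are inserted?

5

The unsyllabifiable consonants are /ɹ/, /d/, /t/, /w/, /z/; each receives one epenthetic vowel.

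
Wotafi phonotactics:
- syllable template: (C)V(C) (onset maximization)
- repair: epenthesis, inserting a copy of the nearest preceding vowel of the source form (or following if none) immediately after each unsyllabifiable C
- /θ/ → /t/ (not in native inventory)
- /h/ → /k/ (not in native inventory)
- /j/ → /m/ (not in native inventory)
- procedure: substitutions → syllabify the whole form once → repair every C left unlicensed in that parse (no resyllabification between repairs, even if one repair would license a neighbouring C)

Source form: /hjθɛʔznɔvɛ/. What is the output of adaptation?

kɛmɛtɛʔzɛnɔvɛ

Substitution: /h/ → /k/, /j/ → /m/, /θ/ → /t/, giving /kmtɛʔznɔvɛ/.
Syllabifying with onset maximization leaves /k/, /m/, /z/ stranded (at most one coda consonant is licensed; onsets are limited to one consonant).
Epenthesis after each stranded consonant: /k/ → /kɛ/, /m/ → /mɛ/, /z/ → /zɛ/.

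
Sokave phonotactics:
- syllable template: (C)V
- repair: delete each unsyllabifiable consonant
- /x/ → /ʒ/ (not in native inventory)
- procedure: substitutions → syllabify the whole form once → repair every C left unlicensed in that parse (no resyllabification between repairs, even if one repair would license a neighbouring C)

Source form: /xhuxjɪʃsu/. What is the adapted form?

hujɪsu

Substitution: /x/ → /ʒ/, giving /ʒhuʒjɪʃsu/.
Syllabifying with onset maximization leaves /ʒ/, /ʒ/, /ʃ/ stranded (no codas are permitted; onsets are limited to one consonant).
Deletion applies to /ʒ/, /ʒ/, /ʃ/.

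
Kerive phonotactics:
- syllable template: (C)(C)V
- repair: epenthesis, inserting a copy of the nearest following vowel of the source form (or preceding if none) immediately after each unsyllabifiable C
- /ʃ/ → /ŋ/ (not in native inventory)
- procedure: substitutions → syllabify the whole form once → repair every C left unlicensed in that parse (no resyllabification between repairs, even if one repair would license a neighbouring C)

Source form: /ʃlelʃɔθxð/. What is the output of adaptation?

ŋlelŋɔθɔxɔðɔ

Substitution: /ʃ/ → /ŋ/, giving /ŋlelŋɔθxð/.
The consonants /θ/, /x/, /ð/ cannot be parsed into a legal (C)(C)V syllable (no codas are permitted; onsets may contain at most 2 consonants).
Epenthesis after each stranded consonant: /θ/ → /θɔ/, /x/ → /xɔ/, /ð/ → /ðɔ/.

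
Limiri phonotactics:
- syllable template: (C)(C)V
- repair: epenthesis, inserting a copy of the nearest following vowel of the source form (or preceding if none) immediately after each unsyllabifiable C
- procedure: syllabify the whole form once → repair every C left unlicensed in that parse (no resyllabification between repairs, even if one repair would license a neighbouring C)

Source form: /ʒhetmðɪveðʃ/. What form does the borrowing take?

ʒhetɪmðɪveðeʃe

The consonants /t/, /ð/, /ʃ/ cannot be parsed into a legal (C)(C)V syllable (no codas are permitted; onsets may contain at most 2 consonants).
Inserting the epenthetic vowel yields /t/ → /tɪ/, /ð/ → /ðe/, /ʃ/ → /ʃe/.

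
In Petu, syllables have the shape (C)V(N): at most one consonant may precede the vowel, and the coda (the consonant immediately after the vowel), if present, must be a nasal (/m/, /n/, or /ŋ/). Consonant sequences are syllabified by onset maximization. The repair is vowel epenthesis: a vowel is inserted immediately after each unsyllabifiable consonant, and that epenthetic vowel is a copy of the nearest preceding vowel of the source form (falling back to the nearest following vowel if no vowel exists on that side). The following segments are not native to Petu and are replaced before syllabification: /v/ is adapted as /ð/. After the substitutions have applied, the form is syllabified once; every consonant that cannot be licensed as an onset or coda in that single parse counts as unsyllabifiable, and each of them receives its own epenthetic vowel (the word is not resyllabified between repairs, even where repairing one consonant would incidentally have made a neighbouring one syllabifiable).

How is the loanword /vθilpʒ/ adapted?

Substitution: /v/ → /ð/, giving /ðθilpʒ/.
Syllabifying with onset maximization leaves /ð/, /l/, /p/, /ʒ/ stranded (only a nasal (/m/, /n/, or /ŋ/) is licensed in coda position; onsets are limited to one consonant).
Epenthesis after each stranded consonant: /ð/ → /ði/, /l/ → /li/, /p/ → /pi/, /ʒ/ → /ʒi/.

ðiθilipiʒi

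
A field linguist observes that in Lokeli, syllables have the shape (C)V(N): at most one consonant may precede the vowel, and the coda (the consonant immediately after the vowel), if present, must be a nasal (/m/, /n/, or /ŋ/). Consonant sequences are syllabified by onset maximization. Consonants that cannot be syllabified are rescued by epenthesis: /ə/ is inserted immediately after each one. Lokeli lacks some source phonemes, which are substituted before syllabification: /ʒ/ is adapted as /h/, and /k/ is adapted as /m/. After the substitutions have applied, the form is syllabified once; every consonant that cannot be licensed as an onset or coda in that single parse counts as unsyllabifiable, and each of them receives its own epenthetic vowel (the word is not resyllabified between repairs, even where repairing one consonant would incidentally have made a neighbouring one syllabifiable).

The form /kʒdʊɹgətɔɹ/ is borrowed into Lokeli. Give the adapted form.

məhədʊɹəgətɔɹə

Substitution: /k/ → /m/, /ʒ/ → /h/, giving /mhdʊɹgətɔɹ/.
The consonants /m/, /h/, /ɹ/, /ɹ/ cannot be parsed into a legal (C)V(N) syllable (only a nasal (/m/, /n/, or /ŋ/) is licensed in coda position; onsets are limited to one consonant).
Epenthesis after each stranded consonant: /m/ → /mə/, /h/ → /hə/, /ɹ/ → /ɹə/, /ɹ/ → /ɹə/.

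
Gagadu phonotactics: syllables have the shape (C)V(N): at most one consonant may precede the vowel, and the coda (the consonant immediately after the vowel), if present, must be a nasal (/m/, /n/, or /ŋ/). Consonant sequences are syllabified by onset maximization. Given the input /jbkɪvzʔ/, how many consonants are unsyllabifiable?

5

The consonants /j/, /b/, /v/, /z/, /ʔ/ cannot be parsed into a legal (C)V(N) syllable (only a nasal (/m/, /n/, or /ŋ/) is licensed in coda position; onsets are limited to one consonant).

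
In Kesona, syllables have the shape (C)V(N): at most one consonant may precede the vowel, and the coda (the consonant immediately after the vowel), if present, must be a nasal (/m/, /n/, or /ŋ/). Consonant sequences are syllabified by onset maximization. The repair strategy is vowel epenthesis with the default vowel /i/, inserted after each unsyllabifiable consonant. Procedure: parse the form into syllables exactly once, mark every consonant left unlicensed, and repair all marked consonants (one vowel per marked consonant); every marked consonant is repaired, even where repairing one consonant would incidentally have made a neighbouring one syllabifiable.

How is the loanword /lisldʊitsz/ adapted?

The consonants /s/, /l/, /t/, /s/, /z/ cannot be parsed into a legal (C)V(N) syllable (only a nasal (/m/, /n/, or /ŋ/) is licensed in coda position; onsets are limited to one consonant).
Epenthesis after each stranded consonant: /s/ → /si/, /l/ → /li/, /t/ → /ti/, /s/ → /si/, /z/ → /zi/.

lisilidʊitisizi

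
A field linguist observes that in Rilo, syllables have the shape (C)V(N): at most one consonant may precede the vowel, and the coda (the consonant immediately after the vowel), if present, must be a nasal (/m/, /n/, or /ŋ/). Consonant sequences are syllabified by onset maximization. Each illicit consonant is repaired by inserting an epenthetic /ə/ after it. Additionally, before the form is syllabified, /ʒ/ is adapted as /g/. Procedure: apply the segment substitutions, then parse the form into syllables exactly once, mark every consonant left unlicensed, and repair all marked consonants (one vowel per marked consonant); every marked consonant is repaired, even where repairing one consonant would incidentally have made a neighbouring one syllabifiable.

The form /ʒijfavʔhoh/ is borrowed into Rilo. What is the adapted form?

Substitution: /ʒ/ → /g/, giving /gijfavʔhoh/.
The consonants /j/, /v/, /ʔ/, /h/ cannot be parsed into a legal (C)V(N) syllable (only a nasal (/m/, /n/, or /ŋ/) is licensed in coda position; onsets are limited to one consonant).
Each unlicensed consonant becomes the onset of a new syllable: /j/ → /jə/, /v/ → /və/, /ʔ/ → /ʔə/, /h/ → /hə/.

gijəfavəʔəhohə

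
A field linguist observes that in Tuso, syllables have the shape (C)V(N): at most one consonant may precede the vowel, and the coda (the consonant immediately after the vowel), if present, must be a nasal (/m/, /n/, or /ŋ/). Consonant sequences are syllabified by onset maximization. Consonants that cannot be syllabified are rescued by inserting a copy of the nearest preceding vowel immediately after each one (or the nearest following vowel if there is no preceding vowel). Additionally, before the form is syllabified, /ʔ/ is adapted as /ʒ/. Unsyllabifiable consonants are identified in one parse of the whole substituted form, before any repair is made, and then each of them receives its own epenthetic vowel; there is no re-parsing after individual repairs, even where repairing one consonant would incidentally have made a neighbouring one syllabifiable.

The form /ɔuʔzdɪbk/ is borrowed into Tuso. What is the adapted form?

ɔuʒuzudɪbɪkɪ

Substitution: /ʔ/ → /ʒ/, giving /ɔuʒzdɪbk/.
Syllabifying with onset maximization leaves /ʒ/, /z/, /b/, /k/ stranded (only a nasal (/m/, /n/, or /ŋ/) is licensed in coda position; onsets are limited to one consonant).
Epenthesis after each stranded consonant: /ʒ/ → /ʒu/, /z/ → /zu/, /b/ → /bɪ/, /k/ → /kɪ/.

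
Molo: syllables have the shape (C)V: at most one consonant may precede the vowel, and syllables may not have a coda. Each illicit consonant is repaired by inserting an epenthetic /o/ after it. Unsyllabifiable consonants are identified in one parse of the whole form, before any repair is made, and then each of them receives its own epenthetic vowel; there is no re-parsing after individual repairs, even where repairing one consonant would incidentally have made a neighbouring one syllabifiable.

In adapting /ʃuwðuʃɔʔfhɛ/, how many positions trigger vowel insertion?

The unsyllabifiable consonants are /w/, /ʔ/, /f/; each receives one epenthetic vowel.

3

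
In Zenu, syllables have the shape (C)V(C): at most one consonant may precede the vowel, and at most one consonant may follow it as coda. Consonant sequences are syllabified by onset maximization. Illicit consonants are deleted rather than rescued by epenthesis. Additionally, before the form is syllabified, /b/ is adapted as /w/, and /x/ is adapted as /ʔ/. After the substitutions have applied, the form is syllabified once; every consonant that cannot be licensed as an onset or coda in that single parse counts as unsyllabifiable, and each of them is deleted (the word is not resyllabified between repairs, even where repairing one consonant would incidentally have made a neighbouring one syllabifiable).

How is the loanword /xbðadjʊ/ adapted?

Substitution: /x/ → /ʔ/, /b/ → /w/, giving /ʔwðadjʊ/.
Syllabifying with onset maximization leaves /ʔ/, /w/ stranded (at most one coda consonant is licensed; onsets are limited to one consonant).
Each unlicensed consonant is deleted: /ʔ/, /w/.

ðadjʊ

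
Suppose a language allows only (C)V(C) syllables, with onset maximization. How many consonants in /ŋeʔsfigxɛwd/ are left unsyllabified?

Under (C)V(C), the unsyllabifiable consonants are /s/, /d/ (at most one coda consonant is licensed; onsets are limited to one consonant).

2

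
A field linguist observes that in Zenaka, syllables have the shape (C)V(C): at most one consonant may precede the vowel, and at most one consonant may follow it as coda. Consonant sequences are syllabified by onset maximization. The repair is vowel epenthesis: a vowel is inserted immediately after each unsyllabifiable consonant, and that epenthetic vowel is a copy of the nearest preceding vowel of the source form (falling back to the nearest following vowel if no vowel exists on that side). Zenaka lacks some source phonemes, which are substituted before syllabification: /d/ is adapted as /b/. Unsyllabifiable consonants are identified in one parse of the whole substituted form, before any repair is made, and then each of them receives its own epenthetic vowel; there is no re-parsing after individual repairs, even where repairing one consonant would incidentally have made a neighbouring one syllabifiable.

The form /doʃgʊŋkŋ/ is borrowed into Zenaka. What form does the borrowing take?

Substitution: /d/ → /b/, giving /boʃgʊŋkŋ/.
Syllabifying with onset maximization leaves /k/, /ŋ/ stranded (at most one coda consonant is licensed; onsets are limited to one consonant).
Each unlicensed consonant becomes the onset of a new syllable: /k/ → /kʊ/, /ŋ/ → /ŋʊ/.

boʃgʊŋkʊŋʊ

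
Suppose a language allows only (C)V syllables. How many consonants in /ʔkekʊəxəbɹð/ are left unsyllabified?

Syllabifying with onset maximization leaves /ʔ/, /b/, /ɹ/, /ð/ stranded (no codas are permitted; onsets are limited to one consonant).

4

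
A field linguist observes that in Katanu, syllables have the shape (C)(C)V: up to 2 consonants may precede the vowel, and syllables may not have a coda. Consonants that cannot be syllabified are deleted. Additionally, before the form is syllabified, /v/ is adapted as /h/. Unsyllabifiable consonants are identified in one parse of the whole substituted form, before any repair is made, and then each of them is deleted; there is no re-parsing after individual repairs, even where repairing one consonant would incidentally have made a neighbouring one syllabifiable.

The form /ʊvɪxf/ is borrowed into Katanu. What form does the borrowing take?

ʊhɪ

Substitution: /v/ → /h/, giving /ʊhɪxf/.
The consonants /x/, /f/ cannot be parsed into a legal (C)(C)V syllable (no codas are permitted; onsets may contain at most 2 consonants).
Each unlicensed consonant is deleted: /x/, /f/.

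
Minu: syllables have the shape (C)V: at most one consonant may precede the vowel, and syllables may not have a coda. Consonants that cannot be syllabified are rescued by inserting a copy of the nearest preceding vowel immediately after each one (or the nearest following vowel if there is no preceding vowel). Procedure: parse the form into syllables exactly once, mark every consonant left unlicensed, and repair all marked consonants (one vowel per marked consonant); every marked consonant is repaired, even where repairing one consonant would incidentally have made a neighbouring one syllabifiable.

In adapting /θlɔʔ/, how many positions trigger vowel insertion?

2

The unsyllabifiable consonants are /θ/, /ʔ/; each receives one epenthetic vowel.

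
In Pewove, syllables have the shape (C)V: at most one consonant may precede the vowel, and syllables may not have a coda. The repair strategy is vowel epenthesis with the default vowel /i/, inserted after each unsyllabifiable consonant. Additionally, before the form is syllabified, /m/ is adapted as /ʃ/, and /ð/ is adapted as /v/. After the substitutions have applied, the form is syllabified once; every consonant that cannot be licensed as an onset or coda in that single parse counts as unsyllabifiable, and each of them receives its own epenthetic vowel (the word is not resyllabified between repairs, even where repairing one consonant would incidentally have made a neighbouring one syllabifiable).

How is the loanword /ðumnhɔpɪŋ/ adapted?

Substitution: /ð/ → /v/, /m/ → /ʃ/, giving /vuʃnhɔpɪŋ/.
The consonants /ʃ/, /n/, /ŋ/ cannot be parsed into a legal (C)V syllable (no codas are permitted; onsets are limited to one consonant).
Each unlicensed consonant becomes the onset of a new syllable: /ʃ/ → /ʃi/, /n/ → /ni/, /ŋ/ → /ŋi/.

vuʃinihɔpɪŋi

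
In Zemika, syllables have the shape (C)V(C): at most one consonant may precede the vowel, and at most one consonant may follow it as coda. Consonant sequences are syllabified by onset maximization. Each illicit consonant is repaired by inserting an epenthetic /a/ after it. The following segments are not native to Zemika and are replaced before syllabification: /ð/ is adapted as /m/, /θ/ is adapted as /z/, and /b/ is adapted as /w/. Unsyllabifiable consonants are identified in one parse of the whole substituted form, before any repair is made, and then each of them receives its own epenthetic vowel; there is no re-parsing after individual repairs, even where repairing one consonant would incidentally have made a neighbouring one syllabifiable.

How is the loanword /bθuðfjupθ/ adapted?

Substitution: /b/ → /w/, /θ/ → /z/, /ð/ → /m/, giving /wzumfjupz/.
The consonants /w/, /f/, /z/ cannot be parsed into a legal (C)V(C) syllable (at most one coda consonant is licensed; onsets are limited to one consonant).
Epenthesis after each stranded consonant: /w/ → /wa/, /f/ → /fa/, /z/ → /za/.

wazumfajupza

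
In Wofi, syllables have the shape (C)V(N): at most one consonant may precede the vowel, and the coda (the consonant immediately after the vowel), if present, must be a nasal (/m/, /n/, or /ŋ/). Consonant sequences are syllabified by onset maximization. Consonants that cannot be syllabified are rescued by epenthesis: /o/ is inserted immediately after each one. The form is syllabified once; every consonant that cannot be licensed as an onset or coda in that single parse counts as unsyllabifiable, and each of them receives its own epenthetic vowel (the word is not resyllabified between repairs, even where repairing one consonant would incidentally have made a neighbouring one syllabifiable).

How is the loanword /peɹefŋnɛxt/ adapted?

Under (C)V(N), the unsyllabifiable consonants are /f/, /ŋ/, /x/, /t/ (only a nasal (/m/, /n/, or /ŋ/) is licensed in coda position; onsets are limited to one consonant).
Inserting the epenthetic vowel yields /f/ → /fo/, /ŋ/ → /ŋo/, /x/ → /xo/, /t/ → /to/.

peɹefoŋonɛxoto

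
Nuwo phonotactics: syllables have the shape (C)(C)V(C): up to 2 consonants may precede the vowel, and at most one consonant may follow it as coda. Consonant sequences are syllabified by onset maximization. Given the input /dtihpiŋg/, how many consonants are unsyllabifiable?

1

Under (C)(C)V(C), the unsyllabifiable consonants are /g/ (at most one coda consonant is licensed; onsets may contain at most 2 consonants).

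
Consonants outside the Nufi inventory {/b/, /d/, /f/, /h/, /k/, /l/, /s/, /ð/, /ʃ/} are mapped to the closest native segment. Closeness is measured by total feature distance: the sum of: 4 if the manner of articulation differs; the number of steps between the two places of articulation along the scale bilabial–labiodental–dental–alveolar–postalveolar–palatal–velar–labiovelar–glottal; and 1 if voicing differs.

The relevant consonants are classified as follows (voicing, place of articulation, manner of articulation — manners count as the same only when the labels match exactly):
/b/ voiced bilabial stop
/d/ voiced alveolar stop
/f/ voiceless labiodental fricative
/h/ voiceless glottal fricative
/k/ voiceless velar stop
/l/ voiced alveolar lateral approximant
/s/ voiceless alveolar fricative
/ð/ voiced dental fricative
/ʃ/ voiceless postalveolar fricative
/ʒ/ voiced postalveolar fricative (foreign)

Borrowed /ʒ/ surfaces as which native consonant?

/ʃ/ is closest: same manner (fricative), place distance 0 (postalveolar→postalveolar), voicing differs (+1); total 1. Next closest is /s/ at distance 2.

ʃ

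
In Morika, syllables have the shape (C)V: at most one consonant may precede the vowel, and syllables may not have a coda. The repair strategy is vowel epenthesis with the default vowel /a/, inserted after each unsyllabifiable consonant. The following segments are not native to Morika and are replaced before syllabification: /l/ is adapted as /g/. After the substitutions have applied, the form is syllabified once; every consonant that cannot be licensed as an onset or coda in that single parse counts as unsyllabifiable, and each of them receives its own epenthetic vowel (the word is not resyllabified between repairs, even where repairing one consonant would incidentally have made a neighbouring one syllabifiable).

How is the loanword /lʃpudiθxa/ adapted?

Substitution: /l/ → /g/, giving /gʃpudiθxa/.
Syllabifying with onset maximization leaves /g/, /ʃ/, /θ/ stranded (no codas are permitted; onsets are limited to one consonant).
Inserting the epenthetic vowel yields /g/ → /ga/, /ʃ/ → /ʃa/, /θ/ → /θa/.

gaʃapudiθaxa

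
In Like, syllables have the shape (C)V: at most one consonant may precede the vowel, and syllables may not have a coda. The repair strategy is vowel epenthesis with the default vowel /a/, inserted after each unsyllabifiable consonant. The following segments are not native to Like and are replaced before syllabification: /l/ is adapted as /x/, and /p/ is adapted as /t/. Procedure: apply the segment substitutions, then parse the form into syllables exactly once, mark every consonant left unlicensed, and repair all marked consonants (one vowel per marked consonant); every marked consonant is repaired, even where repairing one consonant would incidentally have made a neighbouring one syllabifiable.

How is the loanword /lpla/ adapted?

Substitution: /l/ → /x/, /p/ → /t/, giving /xtxa/.
The consonants /x/, /t/ cannot be parsed into a legal (C)V syllable (no codas are permitted; onsets are limited to one consonant).
Epenthesis after each stranded consonant: /x/ → /xa/, /t/ → /ta/.

xataxa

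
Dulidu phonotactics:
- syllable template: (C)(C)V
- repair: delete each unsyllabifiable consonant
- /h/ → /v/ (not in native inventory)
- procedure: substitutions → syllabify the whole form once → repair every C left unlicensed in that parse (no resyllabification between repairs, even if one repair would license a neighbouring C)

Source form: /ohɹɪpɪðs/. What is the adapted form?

Substitution: /h/ → /v/, giving /ovɹɪpɪðs/.
Under (C)(C)V, the unsyllabifiable consonants are /ð/, /s/ (no codas are permitted; onsets may contain at most 2 consonants).
Deleting the stranded consonants removes /ð/, /s/.

ovɹɪpɪ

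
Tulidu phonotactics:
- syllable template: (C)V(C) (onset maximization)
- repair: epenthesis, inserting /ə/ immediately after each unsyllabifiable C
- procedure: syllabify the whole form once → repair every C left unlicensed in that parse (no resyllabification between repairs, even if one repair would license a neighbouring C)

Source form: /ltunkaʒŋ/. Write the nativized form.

Under (C)V(C), the unsyllabifiable consonants are /l/, /ŋ/ (at most one coda consonant is licensed; onsets are limited to one consonant).
Epenthesis after each stranded consonant: /l/ → /lə/, /ŋ/ → /ŋə/.

lətunkaʒŋə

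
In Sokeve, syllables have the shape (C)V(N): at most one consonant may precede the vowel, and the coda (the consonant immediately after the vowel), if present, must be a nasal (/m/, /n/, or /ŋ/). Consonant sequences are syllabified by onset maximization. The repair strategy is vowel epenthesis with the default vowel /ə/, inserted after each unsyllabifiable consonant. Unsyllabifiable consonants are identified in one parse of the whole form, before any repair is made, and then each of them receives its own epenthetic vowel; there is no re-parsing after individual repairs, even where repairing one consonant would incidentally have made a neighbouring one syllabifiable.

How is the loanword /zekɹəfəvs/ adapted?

zekəɹəfəvəsə

The consonants /k/, /v/, /s/ cannot be parsed into a legal (C)V(N) syllable (only a nasal (/m/, /n/, or /ŋ/) is licensed in coda position; onsets are limited to one consonant).
Inserting the epenthetic vowel yields /k/ → /kə/, /v/ → /və/, /s/ → /sə/.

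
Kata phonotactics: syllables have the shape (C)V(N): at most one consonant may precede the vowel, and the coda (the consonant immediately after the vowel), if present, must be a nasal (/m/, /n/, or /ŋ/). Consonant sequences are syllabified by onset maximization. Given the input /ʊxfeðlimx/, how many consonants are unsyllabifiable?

3

Syllabifying with onset maximization leaves /x/, /ð/, /x/ stranded (only a nasal (/m/, /n/, or /ŋ/) is licensed in coda position; onsets are limited to one consonant).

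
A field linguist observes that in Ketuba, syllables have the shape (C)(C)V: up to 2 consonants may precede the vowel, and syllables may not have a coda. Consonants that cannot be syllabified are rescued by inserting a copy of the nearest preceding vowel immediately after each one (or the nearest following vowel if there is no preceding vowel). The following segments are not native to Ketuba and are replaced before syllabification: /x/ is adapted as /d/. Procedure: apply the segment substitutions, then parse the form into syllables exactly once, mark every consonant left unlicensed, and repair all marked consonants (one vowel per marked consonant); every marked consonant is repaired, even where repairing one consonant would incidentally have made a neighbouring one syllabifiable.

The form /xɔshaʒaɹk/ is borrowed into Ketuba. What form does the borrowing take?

Substitution: /x/ → /d/, giving /dɔshaʒaɹk/.
Under (C)(C)V, the unsyllabifiable consonants are /ɹ/, /k/ (no codas are permitted; onsets may contain at most 2 consonants).
Each unlicensed consonant becomes the onset of a new syllable: /ɹ/ → /ɹa/, /k/ → /ka/.

dɔshaʒaɹaka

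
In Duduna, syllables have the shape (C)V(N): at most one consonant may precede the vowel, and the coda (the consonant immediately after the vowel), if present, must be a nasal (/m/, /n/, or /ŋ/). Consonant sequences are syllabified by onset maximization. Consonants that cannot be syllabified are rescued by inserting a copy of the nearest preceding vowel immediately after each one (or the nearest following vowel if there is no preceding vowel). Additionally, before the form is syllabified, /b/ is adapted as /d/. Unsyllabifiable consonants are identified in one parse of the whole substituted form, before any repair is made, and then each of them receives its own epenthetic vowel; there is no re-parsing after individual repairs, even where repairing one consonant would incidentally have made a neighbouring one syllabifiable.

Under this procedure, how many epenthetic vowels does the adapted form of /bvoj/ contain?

After substitution the input is /dvoj/.
The unsyllabifiable consonants are /d/, /j/; each receives one epenthetic vowel.

2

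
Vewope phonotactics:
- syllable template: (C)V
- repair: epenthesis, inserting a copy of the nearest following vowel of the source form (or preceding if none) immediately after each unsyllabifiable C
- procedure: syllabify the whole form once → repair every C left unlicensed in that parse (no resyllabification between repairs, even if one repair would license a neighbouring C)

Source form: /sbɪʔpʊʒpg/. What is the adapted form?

Under (C)V, the unsyllabifiable consonants are /s/, /ʔ/, /ʒ/, /p/, /g/ (no codas are permitted; onsets are limited to one consonant).
Inserting the epenthetic vowel yields /s/ → /sɪ/, /ʔ/ → /ʔʊ/, /ʒ/ → /ʒʊ/, /p/ → /pʊ/, /g/ → /gʊ/.

sɪbɪʔʊpʊʒʊpʊgʊ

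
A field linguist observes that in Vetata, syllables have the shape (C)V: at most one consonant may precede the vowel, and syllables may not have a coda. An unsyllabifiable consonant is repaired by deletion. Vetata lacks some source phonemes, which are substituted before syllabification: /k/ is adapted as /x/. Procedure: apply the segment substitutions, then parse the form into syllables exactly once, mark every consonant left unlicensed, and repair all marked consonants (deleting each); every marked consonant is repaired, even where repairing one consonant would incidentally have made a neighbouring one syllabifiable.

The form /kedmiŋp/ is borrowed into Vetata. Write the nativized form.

Substitution: /k/ → /x/, giving /xedmiŋp/.
The consonants /d/, /ŋ/, /p/ cannot be parsed into a legal (C)V syllable (no codas are permitted; onsets are limited to one consonant).
Deletion applies to /d/, /ŋ/, /p/.

xemi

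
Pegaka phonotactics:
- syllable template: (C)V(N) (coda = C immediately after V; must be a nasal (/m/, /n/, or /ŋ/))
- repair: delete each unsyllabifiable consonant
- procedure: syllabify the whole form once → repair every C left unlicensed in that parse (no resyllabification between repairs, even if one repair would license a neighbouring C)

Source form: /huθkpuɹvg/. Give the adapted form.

hupu

The consonants /θ/, /k/, /ɹ/, /v/, /g/ cannot be parsed into a legal (C)V(N) syllable (only a nasal (/m/, /n/, or /ŋ/) is licensed in coda position; onsets are limited to one consonant).
Deletion applies to /θ/, /k/, /ɹ/, /v/, /g/.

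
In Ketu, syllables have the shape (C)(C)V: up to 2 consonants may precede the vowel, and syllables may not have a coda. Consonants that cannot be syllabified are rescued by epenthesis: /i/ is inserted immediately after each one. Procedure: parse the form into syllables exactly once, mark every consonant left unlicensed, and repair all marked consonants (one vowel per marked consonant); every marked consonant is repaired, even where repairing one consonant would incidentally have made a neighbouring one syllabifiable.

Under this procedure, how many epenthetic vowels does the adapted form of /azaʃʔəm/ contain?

1

The unsyllabifiable consonants are /m/; each receives one epenthetic vowel.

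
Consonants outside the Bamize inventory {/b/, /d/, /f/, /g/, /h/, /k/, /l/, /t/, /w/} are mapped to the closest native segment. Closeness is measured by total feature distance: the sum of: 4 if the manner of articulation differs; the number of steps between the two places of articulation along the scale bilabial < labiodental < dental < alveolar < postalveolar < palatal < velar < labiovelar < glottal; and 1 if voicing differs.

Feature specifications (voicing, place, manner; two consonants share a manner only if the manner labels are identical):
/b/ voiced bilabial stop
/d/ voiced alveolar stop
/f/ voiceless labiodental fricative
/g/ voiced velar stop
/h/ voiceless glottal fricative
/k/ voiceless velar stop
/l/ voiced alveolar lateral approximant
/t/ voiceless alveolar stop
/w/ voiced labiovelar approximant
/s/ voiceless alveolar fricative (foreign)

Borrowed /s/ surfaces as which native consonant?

/f/ is closest: same manner (fricative), place distance 2 (alveolar→labiodental), same voicing; total 2. Next closest is /t/ at distance 4.

f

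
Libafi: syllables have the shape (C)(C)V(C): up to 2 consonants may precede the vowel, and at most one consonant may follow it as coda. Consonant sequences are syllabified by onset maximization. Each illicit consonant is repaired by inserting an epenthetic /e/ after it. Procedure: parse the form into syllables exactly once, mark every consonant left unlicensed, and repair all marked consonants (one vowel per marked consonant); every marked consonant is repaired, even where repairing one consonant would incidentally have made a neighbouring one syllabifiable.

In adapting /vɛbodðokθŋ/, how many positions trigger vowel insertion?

The unsyllabifiable consonants are /θ/, /ŋ/; each receives one epenthetic vowel.

2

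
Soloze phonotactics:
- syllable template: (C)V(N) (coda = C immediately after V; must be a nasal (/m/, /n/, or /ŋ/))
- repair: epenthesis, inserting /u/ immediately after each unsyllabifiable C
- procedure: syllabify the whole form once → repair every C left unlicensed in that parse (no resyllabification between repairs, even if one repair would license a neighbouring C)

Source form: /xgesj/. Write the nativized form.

xugesuju

Under (C)V(N), the unsyllabifiable consonants are /x/, /s/, /j/ (only a nasal (/m/, /n/, or /ŋ/) is licensed in coda position; onsets are limited to one consonant).
Epenthesis after each stranded consonant: /x/ → /xu/, /s/ → /su/, /j/ → /ju/.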